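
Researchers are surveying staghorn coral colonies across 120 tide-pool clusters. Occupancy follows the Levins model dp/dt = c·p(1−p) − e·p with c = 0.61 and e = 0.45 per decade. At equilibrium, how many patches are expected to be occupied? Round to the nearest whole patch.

p* = 1 − e/c = 1 − 0.45/0.61 = 0.2623.
Expected occupied patches = N × p* = 120 × 0.2623 = 31.48 ≈ 31.

31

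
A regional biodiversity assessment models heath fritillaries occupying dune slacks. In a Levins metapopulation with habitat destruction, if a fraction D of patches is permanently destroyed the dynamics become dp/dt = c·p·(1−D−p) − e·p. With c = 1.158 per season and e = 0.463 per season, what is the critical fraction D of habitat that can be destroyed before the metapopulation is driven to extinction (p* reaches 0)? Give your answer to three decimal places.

The nontrivial equilibrium is p* = (1−D) − e/c; extinction occurs when this hits zero.
So D_crit = 1 − e/c = 1 − 0.463/1.158 = 1 − 0.3998 = 0.6002.
Note this equals the original equilibrium occupancy — the Levins extinction-debt result.

0.600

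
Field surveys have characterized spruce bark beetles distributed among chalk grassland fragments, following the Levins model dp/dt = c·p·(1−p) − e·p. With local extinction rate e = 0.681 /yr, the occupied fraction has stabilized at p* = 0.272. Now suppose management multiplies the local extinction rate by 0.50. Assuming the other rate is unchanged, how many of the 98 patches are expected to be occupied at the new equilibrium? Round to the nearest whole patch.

62

Balance c(1−p*) = e gives c = e/(1 − 0.27200) = 0.681/0.72800 = 0.93544.
New p* = 1 − e/c = 1 − 0.34050/0.93544 = 0.63600.
Expected occupied = 98 × 0.63600 = 62.33 ≈ 62.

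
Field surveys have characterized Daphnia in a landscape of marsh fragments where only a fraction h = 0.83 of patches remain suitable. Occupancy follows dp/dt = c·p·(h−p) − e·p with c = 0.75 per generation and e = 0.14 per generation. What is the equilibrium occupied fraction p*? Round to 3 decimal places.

Setting dp/dt = 0 and dividing by p* gives c·(h−p*) = e.
So p* = h − e/c = 0.83 − 0.14/0.75 = 0.83 − 0.1867 = 0.6433.

0.643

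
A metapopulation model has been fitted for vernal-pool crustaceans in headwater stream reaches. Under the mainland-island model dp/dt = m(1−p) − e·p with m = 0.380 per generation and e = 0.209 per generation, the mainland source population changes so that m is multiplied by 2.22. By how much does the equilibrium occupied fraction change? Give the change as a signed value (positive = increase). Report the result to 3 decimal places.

0.156

Before: p* = 0.380/(0.380+0.209) = 0.6452.
After: m = 0.8436, e = 0.209; p* = 0.8436/1.0526 = 0.8014.
Δp* = 0.8014 − 0.6452 = +0.1563.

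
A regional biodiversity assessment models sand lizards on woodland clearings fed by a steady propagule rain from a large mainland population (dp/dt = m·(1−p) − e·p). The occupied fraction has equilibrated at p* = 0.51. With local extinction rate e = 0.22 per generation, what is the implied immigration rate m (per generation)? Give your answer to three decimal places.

At equilibrium m(1−p*) = e·p*, so m = e·p*/(1−p*).
m = 0.22 × 0.51 / 0.4900 = 0.1122/0.4900 = 0.2290.

0.229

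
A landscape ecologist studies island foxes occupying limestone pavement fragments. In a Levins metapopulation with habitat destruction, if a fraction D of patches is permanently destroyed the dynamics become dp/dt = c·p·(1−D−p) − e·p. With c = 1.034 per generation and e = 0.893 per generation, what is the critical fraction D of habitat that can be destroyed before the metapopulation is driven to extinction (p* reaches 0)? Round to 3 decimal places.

The nontrivial equilibrium is p* = (1−D) − e/c; extinction occurs when this hits zero.
So D_crit = 1 − e/c = 1 − 0.893/1.034 = 1 − 0.8636 = 0.1364.
Note this equals the original equilibrium occupancy — the Levins extinction-debt result.

0.136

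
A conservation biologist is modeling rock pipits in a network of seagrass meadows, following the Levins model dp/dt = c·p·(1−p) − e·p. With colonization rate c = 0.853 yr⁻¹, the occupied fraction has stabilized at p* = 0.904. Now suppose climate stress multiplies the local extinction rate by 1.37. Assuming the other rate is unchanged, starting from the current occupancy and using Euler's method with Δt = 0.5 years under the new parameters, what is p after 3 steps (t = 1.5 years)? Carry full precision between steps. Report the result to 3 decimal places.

Balance c(1−p*) = e gives e = 0.853×(1 − 0.90400) = 0.08189.
Starting from p₀ = 0.90400; update p ← p + (dp/dt)·Δt with the new parameters.
step 1: Δp = -0.01369, p = 0.89031
step 2: Δp = -0.00829, p = 0.88202
step 3: Δp = -0.00509, p = 0.87693

0.877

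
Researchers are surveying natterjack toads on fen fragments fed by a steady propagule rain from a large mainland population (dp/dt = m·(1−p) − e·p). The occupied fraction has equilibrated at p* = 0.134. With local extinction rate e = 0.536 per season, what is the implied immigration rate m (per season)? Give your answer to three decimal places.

0.083

At equilibrium m(1−p*) = e·p*, so m = e·p*/(1−p*).
m = 0.536 × 0.134 / 0.8660 = 0.0718/0.8660 = 0.0829.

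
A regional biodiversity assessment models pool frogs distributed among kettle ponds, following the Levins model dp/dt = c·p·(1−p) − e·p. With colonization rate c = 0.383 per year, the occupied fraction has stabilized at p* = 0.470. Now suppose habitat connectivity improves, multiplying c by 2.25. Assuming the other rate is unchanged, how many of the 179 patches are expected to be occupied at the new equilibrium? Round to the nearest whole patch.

Balance c(1−p*) = e gives e = 0.383×(1 − 0.47000) = 0.20299.
New p* = 1 − e/c = 1 − 0.20299/0.86175 = 0.76444.
Expected occupied = 179 × 0.76444 = 136.83 ≈ 137.

137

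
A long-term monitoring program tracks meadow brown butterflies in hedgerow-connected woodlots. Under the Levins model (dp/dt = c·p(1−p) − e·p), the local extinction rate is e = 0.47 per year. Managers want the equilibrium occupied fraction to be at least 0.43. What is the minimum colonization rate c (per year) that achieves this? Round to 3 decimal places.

p* = 1 − e/c ≥ 0.43 requires e/c ≤ 0.5700, i.e. c ≥ e/0.5700.
c_min = 0.47/0.5700 = 0.8246.

0.825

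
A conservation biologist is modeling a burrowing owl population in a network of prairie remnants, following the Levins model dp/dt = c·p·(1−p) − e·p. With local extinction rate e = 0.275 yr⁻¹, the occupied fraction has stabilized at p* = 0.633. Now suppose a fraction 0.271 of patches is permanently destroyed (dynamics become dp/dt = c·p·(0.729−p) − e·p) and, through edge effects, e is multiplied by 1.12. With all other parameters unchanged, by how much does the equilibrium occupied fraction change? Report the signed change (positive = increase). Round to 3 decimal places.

-0.315

Balance c(1−p*) = e gives c = e/(1 − 0.63300) = 0.275/0.36700 = 0.74932.
New p* = 0.729 − e/c = 0.729 − 0.30800/0.74932 = 0.31796.
Δp* = 0.31796 − 0.63300 = -0.31504.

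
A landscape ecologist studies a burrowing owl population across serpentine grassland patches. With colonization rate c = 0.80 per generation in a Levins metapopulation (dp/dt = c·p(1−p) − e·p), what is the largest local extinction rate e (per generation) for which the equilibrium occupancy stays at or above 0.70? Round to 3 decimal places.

1 − e/c ≥ 0.70 ⇒ e ≤ c(1 − 0.70) = 0.80 × 0.3000.
e_max = 0.2400.

0.240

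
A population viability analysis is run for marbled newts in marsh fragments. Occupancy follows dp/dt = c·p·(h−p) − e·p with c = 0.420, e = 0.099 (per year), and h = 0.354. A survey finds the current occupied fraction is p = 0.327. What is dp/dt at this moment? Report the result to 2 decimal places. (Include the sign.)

-0.03

Colonization term: c·p·(h−p) = 0.420×0.327×0.0270 = 0.00371.
Extinction term: e·p = 0.03237.
dp/dt = 0.00371 − 0.03237 = -0.02866.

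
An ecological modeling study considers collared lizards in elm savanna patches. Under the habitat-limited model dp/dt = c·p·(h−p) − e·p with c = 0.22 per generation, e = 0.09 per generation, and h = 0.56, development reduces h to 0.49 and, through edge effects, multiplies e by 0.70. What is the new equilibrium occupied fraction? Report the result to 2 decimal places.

0.20

Before: p* = h − e/c = 0.56 − 0.09/0.22 = 0.56 − 0.4091 = 0.1509.
After: c = 0.22, e = 0.063, h = 0.49; p* = 0.49 − 0.063/0.22 = 0.2036.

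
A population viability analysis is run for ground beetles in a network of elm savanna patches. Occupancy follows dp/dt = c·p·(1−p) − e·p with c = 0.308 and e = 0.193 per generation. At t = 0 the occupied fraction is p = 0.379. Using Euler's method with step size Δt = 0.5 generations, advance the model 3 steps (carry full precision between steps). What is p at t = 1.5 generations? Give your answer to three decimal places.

0.378

Update rule: p ← p + [c·p·(1−p) − e·p]·Δt with Δt = 0.5.
t = 0.5: p = 0.37900 + (-0.00033) = 0.37867
t = 1: p = 0.37867 + (-0.00031) = 0.37836
t = 1.5: p = 0.37836 + (-0.00029) = 0.37807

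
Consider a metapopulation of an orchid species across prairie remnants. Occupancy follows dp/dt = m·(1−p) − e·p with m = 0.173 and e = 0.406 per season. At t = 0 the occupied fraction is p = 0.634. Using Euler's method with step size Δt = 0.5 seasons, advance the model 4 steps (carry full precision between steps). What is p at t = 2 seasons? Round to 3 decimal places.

0.384

Update rule: p ← p + [m·(1−p) − e·p]·Δt with Δt = 0.5.
p: 0.63400 → 0.53696  (Δp = -0.09704)
p: 0.53696 → 0.46801  (Δp = -0.06895)
p: 0.46801 → 0.41902  (Δp = -0.04899)
p: 0.41902 → 0.38421  (Δp = -0.03481)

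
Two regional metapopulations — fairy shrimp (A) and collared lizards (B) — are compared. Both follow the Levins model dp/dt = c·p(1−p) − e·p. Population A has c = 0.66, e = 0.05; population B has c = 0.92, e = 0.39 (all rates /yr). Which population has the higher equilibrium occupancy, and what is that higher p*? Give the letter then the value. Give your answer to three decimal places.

A, 0.924

A: p*_A = 1 − 0.05/0.66 = 0.9242.
B: p*_B = 1 − 0.39/0.92 = 0.5761.
A is higher at 0.9242.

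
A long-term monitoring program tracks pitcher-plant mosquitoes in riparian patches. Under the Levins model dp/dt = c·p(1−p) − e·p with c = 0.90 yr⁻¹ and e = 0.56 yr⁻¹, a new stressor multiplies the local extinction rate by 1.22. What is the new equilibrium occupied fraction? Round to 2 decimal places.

0.24

Before: p* = 1 − 0.56/0.90 = 0.3778.
After the change, c = 0.9, e = 0.6832, so p* = 1 − 0.6832/0.9 = 0.2409.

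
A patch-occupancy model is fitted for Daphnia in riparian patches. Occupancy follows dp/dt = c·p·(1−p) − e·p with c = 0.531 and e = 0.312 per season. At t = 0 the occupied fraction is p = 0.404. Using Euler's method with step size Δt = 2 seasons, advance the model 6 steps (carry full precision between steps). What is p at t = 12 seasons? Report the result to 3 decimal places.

0.412

Update rule: p ← p + [c·p·(1−p) − e·p]·Δt with Δt = 2.
p: 0.40400 → 0.40762  (Δp = +0.00362)
p: 0.40762 → 0.40970  (Δp = +0.00208)
p: 0.40970 → 0.41089  (Δp = +0.00119)
p: 0.41089 → 0.41156  (Δp = +0.00067)
p: 0.41156 → 0.41194  (Δp = +0.00038)
p: 0.41194 → 0.41215  (Δp = +0.00021)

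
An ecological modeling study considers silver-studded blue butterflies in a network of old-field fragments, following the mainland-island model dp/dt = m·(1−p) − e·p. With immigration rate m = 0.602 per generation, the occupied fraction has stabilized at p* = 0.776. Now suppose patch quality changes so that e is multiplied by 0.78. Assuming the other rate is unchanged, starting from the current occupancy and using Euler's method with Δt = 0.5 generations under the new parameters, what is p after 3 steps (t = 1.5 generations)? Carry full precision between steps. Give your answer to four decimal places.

Balance m(1−p*) = e·p* gives e = m(1−p*)/p* = 0.602×0.22400/0.77600 = 0.17377.
Starting from p₀ = 0.77600; update p ← p + (dp/dt)·Δt with the new parameters.
p: 0.77600 → 0.79083  (Δp = +0.01483)
p: 0.79083 → 0.80020  (Δp = +0.00936)
p: 0.80020 → 0.80611  (Δp = +0.00591)

0.8061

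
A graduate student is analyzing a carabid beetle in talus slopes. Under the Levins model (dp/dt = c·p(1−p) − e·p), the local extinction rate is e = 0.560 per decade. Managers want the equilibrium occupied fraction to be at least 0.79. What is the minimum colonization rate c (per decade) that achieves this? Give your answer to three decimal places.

p* = 1 − e/c ≥ 0.79 requires e/c ≤ 0.2100, i.e. c ≥ e/0.2100.
c_min = 0.560/0.2100 = 2.6667.

2.667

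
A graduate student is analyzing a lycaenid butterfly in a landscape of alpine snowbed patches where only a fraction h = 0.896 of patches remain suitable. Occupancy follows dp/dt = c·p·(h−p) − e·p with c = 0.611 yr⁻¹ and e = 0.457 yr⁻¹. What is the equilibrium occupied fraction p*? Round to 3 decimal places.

Setting dp/dt = 0 and dividing by p* gives c·(h−p*) = e.
So p* = h − e/c = 0.896 − 0.457/0.611 = 0.896 − 0.7480 = 0.1480.

0.148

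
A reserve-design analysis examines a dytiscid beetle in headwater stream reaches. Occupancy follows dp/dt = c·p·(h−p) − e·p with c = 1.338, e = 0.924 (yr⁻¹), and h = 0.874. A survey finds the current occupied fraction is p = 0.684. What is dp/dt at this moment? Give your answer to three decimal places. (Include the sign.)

Colonization term: c·p·(h−p) = 1.338×0.684×0.1900 = 0.17389.
Extinction term: e·p = 0.63202.
dp/dt = 0.17389 − 0.63202 = -0.45813.

-0.458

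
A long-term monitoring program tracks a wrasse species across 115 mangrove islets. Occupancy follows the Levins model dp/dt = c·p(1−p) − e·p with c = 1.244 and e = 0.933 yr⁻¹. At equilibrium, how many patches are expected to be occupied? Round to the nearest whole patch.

29

p* = 1 − e/c = 1 − 0.933/1.244 = 0.2500.
Expected occupied patches = N × p* = 115 × 0.2500 = 28.75 ≈ 29.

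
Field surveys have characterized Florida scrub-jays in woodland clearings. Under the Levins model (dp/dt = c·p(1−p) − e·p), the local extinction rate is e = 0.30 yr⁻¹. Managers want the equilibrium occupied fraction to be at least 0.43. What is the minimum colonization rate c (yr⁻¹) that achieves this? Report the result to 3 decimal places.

0.526

p* = 1 − e/c ≥ 0.43 requires e/c ≤ 0.5700, i.e. c ≥ e/0.5700.
c_min = 0.30/0.5700 = 0.5263.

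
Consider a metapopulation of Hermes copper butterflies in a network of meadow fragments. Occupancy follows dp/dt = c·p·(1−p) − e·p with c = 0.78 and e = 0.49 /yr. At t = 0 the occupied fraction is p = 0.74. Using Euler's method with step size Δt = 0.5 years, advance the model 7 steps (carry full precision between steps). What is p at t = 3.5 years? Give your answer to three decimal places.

Update rule: p ← p + [c·p·(1−p) − e·p]·Δt with Δt = 0.5.
step 1: Δp = -0.10626, p = 0.63374
step 2: Δp = -0.06474, p = 0.56900
step 3: Δp = -0.04376, p = 0.52523
step 4: Δp = -0.03143, p = 0.49380
step 5: Δp = -0.02350, p = 0.47031
step 6: Δp = -0.01807, p = 0.45224
step 7: Δp = -0.01419, p = 0.43805

0.438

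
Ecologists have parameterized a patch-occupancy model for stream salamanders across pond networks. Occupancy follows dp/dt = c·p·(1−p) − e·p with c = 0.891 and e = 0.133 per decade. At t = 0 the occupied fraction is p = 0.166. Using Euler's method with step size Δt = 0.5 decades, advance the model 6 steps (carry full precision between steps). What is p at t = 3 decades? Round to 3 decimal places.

0.585

Update rule: p ← p + [c·p·(1−p) − e·p]·Δt with Δt = 0.5.
p: 0.16600 → 0.21664  (Δp = +0.05064)
p: 0.21664 → 0.27784  (Δp = +0.06120)
p: 0.27784 → 0.34875  (Δp = +0.07091)
p: 0.34875 → 0.42674  (Δp = +0.07799)
p: 0.42674 → 0.50734  (Δp = +0.08061)
p: 0.50734 → 0.58496  (Δp = +0.07761)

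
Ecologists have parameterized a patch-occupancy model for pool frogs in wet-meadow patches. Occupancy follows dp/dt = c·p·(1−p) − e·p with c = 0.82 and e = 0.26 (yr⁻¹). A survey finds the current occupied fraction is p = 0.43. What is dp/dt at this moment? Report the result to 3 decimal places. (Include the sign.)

Colonization term: c·p·(1−p) = 0.82×0.43×0.5700 = 0.20098.
Extinction term: e·p = 0.11180.
dp/dt = 0.20098 − 0.11180 = 0.08918.

0.089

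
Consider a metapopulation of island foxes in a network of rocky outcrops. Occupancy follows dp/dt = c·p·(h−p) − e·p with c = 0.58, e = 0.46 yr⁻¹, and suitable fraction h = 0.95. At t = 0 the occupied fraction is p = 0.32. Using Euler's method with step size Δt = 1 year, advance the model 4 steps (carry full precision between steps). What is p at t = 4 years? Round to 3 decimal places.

0.237

Update rule: p ← p + [c·p·(h−p) − e·p]·Δt with Δt = 1.
p: 0.32000 → 0.28973  (Δp = -0.03027)
p: 0.28973 → 0.26741  (Δp = -0.02232)
p: 0.26741 → 0.25027  (Δp = -0.01714)
p: 0.25027 → 0.23671  (Δp = -0.01355)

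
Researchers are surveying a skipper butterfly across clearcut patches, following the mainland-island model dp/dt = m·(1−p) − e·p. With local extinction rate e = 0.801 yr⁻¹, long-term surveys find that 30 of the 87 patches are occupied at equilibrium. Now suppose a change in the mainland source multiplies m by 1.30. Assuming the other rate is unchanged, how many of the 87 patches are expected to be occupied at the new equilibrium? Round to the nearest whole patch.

Observed p* = 30/87 = 0.34483.
Balance m(1−p*) = e·p* gives m = e·p*/(1−p*) = 0.801×0.34483/0.65517 = 0.42158.
New p* = m/(m+e) = 0.54805/(0.54805+0.80100) = 0.40625.
Expected occupied = 87 × 0.40625 = 35.34 ≈ 35.

35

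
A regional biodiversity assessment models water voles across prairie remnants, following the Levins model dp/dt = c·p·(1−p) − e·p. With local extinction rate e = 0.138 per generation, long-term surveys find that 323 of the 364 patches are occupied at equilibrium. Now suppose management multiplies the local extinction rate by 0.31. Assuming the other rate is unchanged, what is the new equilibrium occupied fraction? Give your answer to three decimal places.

Observed p* = 323/364 = 0.88736.
Balance c(1−p*) = e gives c = e/(1 − 0.88736) = 0.138/0.11264 = 1.22514.
New p* = 1 − e/c = 1 − 0.04278/1.22514 = 0.96508.

0.965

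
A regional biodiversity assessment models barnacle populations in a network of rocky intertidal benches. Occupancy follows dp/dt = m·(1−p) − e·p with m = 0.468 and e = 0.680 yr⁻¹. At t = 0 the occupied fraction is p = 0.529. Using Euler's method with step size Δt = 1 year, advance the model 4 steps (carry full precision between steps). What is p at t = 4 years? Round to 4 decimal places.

0.4077

Update rule: p ← p + [m·(1−p) − e·p]·Δt with Δt = 1.
step 1: Δp = -0.13929, p = 0.38971
step 2: Δp = +0.02062, p = 0.41032
step 3: Δp = -0.00305, p = 0.40727
step 4: Δp = +0.00045, p = 0.40772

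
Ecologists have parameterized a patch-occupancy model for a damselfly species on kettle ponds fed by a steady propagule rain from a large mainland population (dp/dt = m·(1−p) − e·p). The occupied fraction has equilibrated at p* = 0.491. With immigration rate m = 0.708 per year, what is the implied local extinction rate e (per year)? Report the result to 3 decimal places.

0.734

At equilibrium m(1−p*) = e·p*, so e = m(1−p*)/p*.
e = 0.708 × 0.5090 / 0.491 = 0.7340.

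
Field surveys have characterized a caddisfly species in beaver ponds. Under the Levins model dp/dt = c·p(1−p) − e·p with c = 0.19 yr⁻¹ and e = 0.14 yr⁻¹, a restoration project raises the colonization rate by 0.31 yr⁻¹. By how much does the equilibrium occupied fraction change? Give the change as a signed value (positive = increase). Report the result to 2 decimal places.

Before: p* = 1 − 0.14/0.19 = 0.2632.
After the change, c = 0.5, e = 0.14, so p* = 1 − 0.14/0.5 = 0.7200.
Δp* = 0.7200 − 0.2632 = +0.4568.

0.46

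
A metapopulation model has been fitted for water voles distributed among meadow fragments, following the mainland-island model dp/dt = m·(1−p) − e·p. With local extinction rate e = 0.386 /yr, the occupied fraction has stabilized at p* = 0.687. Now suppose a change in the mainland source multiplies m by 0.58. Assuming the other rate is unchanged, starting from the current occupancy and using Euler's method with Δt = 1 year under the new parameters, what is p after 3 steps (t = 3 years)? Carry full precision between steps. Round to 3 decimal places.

0.560

Balance m(1−p*) = e·p* gives m = e·p*/(1−p*) = 0.386×0.68700/0.31300 = 0.84723.
Starting from p₀ = 0.68700; update p ← p + (dp/dt)·Δt with the new parameters.
p: 0.68700 → 0.57562  (Δp = -0.11138)
p: 0.57562 → 0.56197  (Δp = -0.01366)
p: 0.56197 → 0.56029  (Δp = -0.00167)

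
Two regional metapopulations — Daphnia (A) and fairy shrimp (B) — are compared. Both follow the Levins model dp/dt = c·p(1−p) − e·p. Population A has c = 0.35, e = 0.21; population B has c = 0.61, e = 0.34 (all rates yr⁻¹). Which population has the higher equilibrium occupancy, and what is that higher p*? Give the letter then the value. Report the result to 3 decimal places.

B, 0.443

A: p*_A = 1 − 0.21/0.35 = 0.4000.
B: p*_B = 1 − 0.34/0.61 = 0.4426.
B is higher at 0.4426.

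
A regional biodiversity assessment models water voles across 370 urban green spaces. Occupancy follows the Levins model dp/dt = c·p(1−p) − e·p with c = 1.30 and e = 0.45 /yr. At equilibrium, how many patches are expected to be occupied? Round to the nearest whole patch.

242

p* = 1 − e/c = 1 − 0.45/1.30 = 0.6538.
Expected occupied patches = N × p* = 370 × 0.6538 = 241.92 ≈ 242.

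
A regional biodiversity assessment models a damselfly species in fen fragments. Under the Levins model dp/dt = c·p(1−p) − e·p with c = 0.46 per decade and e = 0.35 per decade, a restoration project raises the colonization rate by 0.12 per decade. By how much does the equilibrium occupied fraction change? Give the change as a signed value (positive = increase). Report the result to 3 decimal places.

Before: p* = 1 − 0.35/0.46 = 0.2391.
After the change, c = 0.58, e = 0.35, so p* = 1 − 0.35/0.58 = 0.3966.
Δp* = 0.3966 − 0.2391 = +0.1574.

0.157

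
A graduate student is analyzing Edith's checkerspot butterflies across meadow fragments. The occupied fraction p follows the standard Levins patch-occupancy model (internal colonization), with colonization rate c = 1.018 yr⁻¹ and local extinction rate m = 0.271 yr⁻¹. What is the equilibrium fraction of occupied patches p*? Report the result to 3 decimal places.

0.734

At equilibrium, colonization balances extinction: c·p*·(1−p*) = m·p*.
So p* = 1 − m/c = 1 − 0.271/1.018 = 1 − 0.2662 = 0.7338.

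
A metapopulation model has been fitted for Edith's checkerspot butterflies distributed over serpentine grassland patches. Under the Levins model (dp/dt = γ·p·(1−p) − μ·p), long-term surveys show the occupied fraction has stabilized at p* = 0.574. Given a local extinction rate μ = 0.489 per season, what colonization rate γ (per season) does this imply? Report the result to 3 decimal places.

1.148

At equilibrium γ(1−p*) = μ, so γ = μ/(1−p*).
γ = 0.489/(1 − 0.574) = 0.489/0.4260 = 1.1479.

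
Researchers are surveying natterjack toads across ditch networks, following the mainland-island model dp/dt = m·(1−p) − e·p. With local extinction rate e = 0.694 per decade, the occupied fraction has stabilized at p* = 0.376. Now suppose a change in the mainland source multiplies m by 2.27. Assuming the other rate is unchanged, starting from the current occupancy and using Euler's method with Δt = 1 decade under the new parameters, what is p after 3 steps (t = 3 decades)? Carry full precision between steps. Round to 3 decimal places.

Balance m(1−p*) = e·p* gives m = e·p*/(1−p*) = 0.694×0.37600/0.62400 = 0.41818.
Starting from p₀ = 0.37600; update p ← p + (dp/dt)·Δt with the new parameters.
step 1: Δp = +0.33140, p = 0.70740
step 2: Δp = -0.21318, p = 0.49422
step 3: Δp = +0.13713, p = 0.63135

0.631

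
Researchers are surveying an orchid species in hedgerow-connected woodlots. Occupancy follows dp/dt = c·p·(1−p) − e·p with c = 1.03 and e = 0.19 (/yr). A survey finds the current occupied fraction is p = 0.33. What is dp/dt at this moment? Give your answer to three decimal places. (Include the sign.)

0.165

Colonization term: c·p·(1−p) = 1.03×0.33×0.6700 = 0.22773.
Extinction term: e·p = 0.06270.
dp/dt = 0.22773 − 0.06270 = 0.16503.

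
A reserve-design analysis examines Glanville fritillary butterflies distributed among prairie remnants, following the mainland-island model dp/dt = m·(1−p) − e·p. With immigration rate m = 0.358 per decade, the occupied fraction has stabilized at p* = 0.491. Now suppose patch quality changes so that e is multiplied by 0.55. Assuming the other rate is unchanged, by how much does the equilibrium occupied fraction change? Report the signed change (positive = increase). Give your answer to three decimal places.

0.146

Balance m(1−p*) = e·p* gives e = m(1−p*)/p* = 0.358×0.50900/0.49100 = 0.37112.
New p* = m/(m+e) = 0.35800/(0.35800+0.20412) = 0.63687.
Δp* = 0.63687 − 0.49100 = +0.14587.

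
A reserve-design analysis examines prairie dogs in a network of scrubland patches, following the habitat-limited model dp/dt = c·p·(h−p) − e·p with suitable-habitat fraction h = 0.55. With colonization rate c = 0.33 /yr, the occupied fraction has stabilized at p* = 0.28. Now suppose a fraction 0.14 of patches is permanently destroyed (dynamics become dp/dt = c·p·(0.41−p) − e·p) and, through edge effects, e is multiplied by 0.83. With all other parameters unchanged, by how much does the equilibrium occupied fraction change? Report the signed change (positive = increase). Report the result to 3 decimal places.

Balance c(h−p*) = e gives e = 0.33×(0.55 − 0.28000) = 0.08910.
New p* = 0.41 − e/c = 0.41 − 0.07395/0.33000 = 0.18591.
Δp* = 0.18591 − 0.28000 = -0.09409.

-0.094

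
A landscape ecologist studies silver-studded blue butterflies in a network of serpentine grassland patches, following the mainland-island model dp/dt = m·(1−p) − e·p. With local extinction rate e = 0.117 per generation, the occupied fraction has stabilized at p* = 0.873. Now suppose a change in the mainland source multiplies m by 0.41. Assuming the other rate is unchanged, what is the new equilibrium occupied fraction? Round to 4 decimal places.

0.7381

Balance m(1−p*) = e·p* gives m = e·p*/(1−p*) = 0.117×0.87300/0.12700 = 0.80426.
New p* = m/(m+e) = 0.32975/(0.32975+0.11700) = 0.73811.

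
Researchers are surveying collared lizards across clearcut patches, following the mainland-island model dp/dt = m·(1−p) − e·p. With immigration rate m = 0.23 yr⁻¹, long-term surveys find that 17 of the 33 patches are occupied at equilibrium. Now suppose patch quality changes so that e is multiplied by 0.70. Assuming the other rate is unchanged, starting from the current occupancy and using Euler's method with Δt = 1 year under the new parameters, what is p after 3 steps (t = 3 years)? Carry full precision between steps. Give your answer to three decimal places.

0.582

Observed p* = 17/33 = 0.51515.
Balance m(1−p*) = e·p* gives e = m(1−p*)/p* = 0.23×0.48485/0.51515 = 0.21647.
Starting from p₀ = 0.51515; update p ← p + (dp/dt)·Δt with the new parameters.
p: 0.51515 → 0.54861  (Δp = +0.03345)
p: 0.54861 → 0.56930  (Δp = +0.02069)
p: 0.56930 → 0.58209  (Δp = +0.01280)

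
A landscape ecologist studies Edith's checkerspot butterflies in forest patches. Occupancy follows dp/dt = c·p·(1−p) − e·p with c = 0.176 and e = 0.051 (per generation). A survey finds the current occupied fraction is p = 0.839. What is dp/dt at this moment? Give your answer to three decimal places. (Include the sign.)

-0.019

Colonization term: c·p·(1−p) = 0.176×0.839×0.1610 = 0.02377.
Extinction term: e·p = 0.04279.
dp/dt = 0.02377 − 0.04279 = -0.01902.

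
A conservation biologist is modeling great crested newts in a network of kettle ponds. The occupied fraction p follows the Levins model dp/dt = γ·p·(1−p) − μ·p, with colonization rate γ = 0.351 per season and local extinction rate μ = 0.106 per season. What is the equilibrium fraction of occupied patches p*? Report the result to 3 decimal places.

Setting dp/dt = 0 and dividing through by p* gives γ·(1−p*) = μ.
So p* = 1 − μ/γ = 1 − 0.106/0.351 = 1 − 0.3020 = 0.6980.

0.698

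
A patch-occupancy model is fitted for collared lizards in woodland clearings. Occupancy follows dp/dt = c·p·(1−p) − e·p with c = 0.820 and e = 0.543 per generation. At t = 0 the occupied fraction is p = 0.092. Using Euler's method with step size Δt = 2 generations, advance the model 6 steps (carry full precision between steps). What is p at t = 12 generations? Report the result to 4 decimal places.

Update rule: p ← p + [c·p·(1−p) − e·p]·Δt with Δt = 2.
  1  |  dp/dt·Δt = +0.037087  |  p_1 = 0.129087
  2  |  dp/dt·Δt = +0.044186  |  p_2 = 0.173273
  3  |  dp/dt·Δt = +0.046755  |  p_3 = 0.220028
  4  |  dp/dt·Δt = +0.042499  |  p_4 = 0.262527
  5  |  dp/dt·Δt = +0.032410  |  p_5 = 0.294938
  6  |  dp/dt·Δt = +0.020735  |  p_6 = 0.315672

0.3157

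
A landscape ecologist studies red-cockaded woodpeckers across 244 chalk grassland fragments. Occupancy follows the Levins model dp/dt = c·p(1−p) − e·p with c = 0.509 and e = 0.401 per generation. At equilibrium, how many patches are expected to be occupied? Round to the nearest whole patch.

52

p* = 1 − e/c = 1 − 0.401/0.509 = 0.2122.
Expected occupied patches = N × p* = 244 × 0.2122 = 51.77 ≈ 52.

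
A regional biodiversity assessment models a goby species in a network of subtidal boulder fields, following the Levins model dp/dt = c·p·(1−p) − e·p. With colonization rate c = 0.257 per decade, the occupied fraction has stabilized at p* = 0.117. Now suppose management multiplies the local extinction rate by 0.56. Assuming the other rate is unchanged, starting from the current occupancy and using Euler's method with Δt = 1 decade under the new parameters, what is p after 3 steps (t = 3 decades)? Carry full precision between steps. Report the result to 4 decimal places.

0.1544

Balance c(1−p*) = e gives e = 0.257×(1 − 0.11700) = 0.22693.
Starting from p₀ = 0.11700; update p ← p + (dp/dt)·Δt with the new parameters.
t = 1: p = 0.11700 + (+0.01168) = 0.12868
t = 2: p = 0.12868 + (+0.01246) = 0.14114
t = 3: p = 0.14114 + (+0.01322) = 0.15436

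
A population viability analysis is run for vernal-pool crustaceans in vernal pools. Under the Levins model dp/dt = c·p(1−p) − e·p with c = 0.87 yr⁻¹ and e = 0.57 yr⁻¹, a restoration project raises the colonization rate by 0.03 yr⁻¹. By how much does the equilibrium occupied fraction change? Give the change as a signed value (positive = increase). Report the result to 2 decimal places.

Before: p* = 1 − 0.57/0.87 = 0.3448.
After the change, c = 0.9, e = 0.57, so p* = 1 − 0.57/0.9 = 0.3667.
Δp* = 0.3667 − 0.3448 = +0.0218.

0.02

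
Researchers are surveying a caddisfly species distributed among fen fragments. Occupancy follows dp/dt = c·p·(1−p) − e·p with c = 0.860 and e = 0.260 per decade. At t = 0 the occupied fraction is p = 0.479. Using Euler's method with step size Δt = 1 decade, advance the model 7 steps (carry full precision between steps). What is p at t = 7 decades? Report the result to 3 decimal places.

Update rule: p ← p + [c·p·(1−p) − e·p]·Δt with Δt = 1.
step 1: Δp = +0.09008, p = 0.56908
step 2: Δp = +0.06293, p = 0.63202
step 3: Δp = +0.03569, p = 0.66770
step 4: Δp = +0.01721, p = 0.68491
step 5: Δp = +0.00752, p = 0.69243
step 6: Δp = +0.00312, p = 0.69555
step 7: Δp = +0.00127, p = 0.69682

0.697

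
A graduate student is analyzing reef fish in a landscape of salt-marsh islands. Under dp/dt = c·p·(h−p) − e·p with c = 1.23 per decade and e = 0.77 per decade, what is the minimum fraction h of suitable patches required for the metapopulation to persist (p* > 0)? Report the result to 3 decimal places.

p* = h − e/c is positive only when h > e/c.
h_min = e/c = 0.77/1.23 = 0.6260.

0.626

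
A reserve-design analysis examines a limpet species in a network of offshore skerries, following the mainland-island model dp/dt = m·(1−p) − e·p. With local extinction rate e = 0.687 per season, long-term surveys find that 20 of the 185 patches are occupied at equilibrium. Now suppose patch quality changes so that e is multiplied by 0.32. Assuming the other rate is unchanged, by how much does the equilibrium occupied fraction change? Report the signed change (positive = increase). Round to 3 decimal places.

0.167

Observed p* = 20/185 = 0.10811.
Balance m(1−p*) = e·p* gives m = e·p*/(1−p*) = 0.687×0.10811/0.89189 = 0.08327.
New p* = m/(m+e) = 0.08327/(0.08327+0.21984) = 0.27472.
Δp* = 0.27472 − 0.10811 = +0.16661.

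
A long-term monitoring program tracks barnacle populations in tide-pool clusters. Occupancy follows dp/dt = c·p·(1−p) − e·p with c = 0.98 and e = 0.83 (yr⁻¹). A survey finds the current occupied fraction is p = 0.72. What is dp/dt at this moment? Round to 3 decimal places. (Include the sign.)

-0.400

Colonization term: c·p·(1−p) = 0.98×0.72×0.2800 = 0.19757.
Extinction term: e·p = 0.59760.
dp/dt = 0.19757 − 0.59760 = -0.40003.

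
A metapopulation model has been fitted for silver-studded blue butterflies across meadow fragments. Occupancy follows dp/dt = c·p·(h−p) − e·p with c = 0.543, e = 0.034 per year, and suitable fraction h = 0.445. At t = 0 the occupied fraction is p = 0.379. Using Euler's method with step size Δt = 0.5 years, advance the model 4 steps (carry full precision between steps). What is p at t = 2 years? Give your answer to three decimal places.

0.380

Update rule: p ← p + [c·p·(h−p) − e·p]·Δt with Δt = 0.5.
p: 0.37900 → 0.37935  (Δp = +0.00035)
p: 0.37935 → 0.37966  (Δp = +0.00031)
p: 0.37966 → 0.37994  (Δp = +0.00028)
p: 0.37994 → 0.38019  (Δp = +0.00025)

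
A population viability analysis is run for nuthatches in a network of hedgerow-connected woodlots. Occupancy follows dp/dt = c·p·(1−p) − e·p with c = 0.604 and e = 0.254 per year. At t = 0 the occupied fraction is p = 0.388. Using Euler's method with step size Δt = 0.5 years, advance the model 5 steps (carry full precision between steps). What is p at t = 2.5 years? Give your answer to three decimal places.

0.484

Update rule: p ← p + [c·p·(1−p) − e·p]·Δt with Δt = 0.5.
step 1: Δp = +0.02244, p = 0.41044
step 2: Δp = +0.02095, p = 0.43139
step 3: Δp = +0.01929, p = 0.45068
step 4: Δp = +0.01753, p = 0.46821
step 5: Δp = +0.01573, p = 0.48394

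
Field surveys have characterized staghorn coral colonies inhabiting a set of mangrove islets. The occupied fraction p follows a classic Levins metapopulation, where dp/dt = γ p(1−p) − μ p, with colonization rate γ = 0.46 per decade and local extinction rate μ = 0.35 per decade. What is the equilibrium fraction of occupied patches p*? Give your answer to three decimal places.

0.239

At equilibrium, colonization balances extinction: γ·p*·(1−p*) = μ·p*.
So p* = 1 − μ/γ = 1 − 0.35/0.46 = 1 − 0.7609 = 0.2391.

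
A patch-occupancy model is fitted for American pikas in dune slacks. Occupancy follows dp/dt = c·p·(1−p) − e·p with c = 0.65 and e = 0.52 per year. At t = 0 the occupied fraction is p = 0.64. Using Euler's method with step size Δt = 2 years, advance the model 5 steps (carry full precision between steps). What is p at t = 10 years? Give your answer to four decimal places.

0.2160

Update rule: p ← p + [c·p·(1−p) − e·p]·Δt with Δt = 2.
step 1: Δp = -0.36608, p = 0.27392
step 2: Δp = -0.02632, p = 0.24760
step 3: Δp = -0.01532, p = 0.23228
step 4: Δp = -0.00975, p = 0.22253
step 5: Δp = -0.00652, p = 0.21601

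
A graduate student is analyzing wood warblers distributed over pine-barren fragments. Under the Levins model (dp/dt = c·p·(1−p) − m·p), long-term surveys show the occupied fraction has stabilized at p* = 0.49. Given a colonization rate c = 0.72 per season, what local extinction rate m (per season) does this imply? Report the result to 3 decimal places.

At equilibrium c(1−p*) = m.
m = 0.72 × (1 − 0.49) = 0.72 × 0.5100 = 0.3672.

0.367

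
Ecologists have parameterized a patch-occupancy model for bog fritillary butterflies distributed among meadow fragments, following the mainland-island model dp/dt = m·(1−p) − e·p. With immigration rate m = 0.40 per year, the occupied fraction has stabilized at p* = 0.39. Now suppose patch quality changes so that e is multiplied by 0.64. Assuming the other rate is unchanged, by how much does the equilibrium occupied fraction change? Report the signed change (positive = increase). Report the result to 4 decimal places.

0.1097

Balance m(1−p*) = e·p* gives e = m(1−p*)/p* = 0.40×0.61000/0.39000 = 0.62564.
New p* = m/(m+e) = 0.40000/(0.40000+0.40041) = 0.49974.
Δp* = 0.49974 − 0.39000 = +0.10974.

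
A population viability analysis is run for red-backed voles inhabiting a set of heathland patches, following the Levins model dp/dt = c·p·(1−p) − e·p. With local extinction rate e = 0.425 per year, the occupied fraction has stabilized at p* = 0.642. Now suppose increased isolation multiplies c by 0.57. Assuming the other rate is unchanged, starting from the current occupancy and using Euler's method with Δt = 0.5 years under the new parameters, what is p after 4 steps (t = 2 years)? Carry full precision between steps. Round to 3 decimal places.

0.487

Balance c(1−p*) = e gives c = e/(1 − 0.64200) = 0.425/0.35800 = 1.18715.
Starting from p₀ = 0.64200; update p ← p + (dp/dt)·Δt with the new parameters.
step 1: Δp = -0.05866, p = 0.58334
step 2: Δp = -0.04172, p = 0.54161
step 3: Δp = -0.03109, p = 0.51052
step 4: Δp = -0.02394, p = 0.48658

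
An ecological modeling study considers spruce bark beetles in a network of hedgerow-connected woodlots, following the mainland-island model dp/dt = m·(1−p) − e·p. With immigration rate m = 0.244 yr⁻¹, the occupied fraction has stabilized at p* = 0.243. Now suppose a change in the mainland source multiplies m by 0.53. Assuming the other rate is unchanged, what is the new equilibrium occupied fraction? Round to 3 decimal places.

Balance m(1−p*) = e·p* gives e = m(1−p*)/p* = 0.244×0.75700/0.24300 = 0.76012.
New p* = m/(m+e) = 0.12932/(0.12932+0.76012) = 0.14539.

0.145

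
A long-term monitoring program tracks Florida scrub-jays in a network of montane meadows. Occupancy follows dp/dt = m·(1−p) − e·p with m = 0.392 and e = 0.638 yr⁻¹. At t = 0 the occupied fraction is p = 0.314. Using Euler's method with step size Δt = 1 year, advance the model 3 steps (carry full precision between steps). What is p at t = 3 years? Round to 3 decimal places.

0.381

Update rule: p ← p + [m·(1−p) − e·p]·Δt with Δt = 1.
p: 0.31400 → 0.38258  (Δp = +0.06858)
p: 0.38258 → 0.38052  (Δp = -0.00206)
p: 0.38052 → 0.38058  (Δp = +0.00006)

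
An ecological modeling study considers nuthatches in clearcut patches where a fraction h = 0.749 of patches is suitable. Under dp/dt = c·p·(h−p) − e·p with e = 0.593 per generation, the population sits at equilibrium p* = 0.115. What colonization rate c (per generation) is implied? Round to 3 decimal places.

0.935

At equilibrium c(h−p*) = e, so c = e/(h−p*).
c = 0.593/(0.749 − 0.115) = 0.593/0.6340 = 0.9353.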